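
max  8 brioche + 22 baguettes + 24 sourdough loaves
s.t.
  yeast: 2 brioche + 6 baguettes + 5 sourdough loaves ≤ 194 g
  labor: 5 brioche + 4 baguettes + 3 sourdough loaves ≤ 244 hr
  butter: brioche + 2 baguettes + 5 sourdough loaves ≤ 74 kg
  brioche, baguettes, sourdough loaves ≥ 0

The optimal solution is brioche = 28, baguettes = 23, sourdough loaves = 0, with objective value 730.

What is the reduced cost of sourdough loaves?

-1

At the optimum: yeast uses 194 of 194 (binding); labor uses 232 of 244 (slack = 12); butter uses 74 of 74 (binding).
Since labor is not tight, its dual is 0.
Dual feasibility on the basic columns requires 2·y_yeast + 1·y_butter = 8, 6·y_yeast + 2·y_butter = 22.
This yields shadow prices y_yeast = 3, y_butter = 2.
Reduced cost of sourdough loaves: c₃ − yᵀa₃ = 24 − (3·5 + 2·5) = 24 − 25 = -1.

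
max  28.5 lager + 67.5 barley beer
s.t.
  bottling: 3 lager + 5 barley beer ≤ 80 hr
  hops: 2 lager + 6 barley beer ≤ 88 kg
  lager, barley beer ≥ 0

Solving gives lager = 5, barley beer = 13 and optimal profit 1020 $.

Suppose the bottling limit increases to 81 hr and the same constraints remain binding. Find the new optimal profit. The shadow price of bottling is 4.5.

Δb = 1, so new z* = 1020 + (4.5)·(1) = 1020 + 4.5 = 1024.5.

1024.5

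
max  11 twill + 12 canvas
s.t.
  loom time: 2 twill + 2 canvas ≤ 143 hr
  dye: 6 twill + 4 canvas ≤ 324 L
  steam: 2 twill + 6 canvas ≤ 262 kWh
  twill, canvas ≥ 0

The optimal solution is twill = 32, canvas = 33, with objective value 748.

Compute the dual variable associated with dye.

Check each constraint at x*: loom time 130/143 (slack 13); dye 324/324 (tight); steam 262/262 (tight).
By complementary slackness, y = 0 for the non-binding constraint.
The binding rows give the dual system: 6·y_dye + 2·y_steam = 11 and 4·y_dye + 6·y_steam = 12.
→ y_dye = 1.5 and y_steam = 1.
Shadow price of dye = 1.5.

1.5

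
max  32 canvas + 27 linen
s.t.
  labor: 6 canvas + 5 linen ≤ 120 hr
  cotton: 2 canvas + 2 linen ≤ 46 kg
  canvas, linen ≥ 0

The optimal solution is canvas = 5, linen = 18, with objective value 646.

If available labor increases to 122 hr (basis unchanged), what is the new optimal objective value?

Both labor and cotton are binding at x*.
The binding rows give the dual system: 6·y_labor + 2·y_cotton = 32 and 5·y_labor + 2·y_cotton = 27.
Solving: y_labor = 5, y_cotton = 1.
Δz = y_labor·Δb = 5 × (2) = 10, so new z* = 646 + 10 = 656.

656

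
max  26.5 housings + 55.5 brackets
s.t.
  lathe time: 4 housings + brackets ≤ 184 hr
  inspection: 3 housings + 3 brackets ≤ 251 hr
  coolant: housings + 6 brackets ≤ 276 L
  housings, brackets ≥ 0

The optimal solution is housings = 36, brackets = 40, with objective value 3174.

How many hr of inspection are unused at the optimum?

inspection used = 3·36 + 3·40 = 228; slack = 251 − 228 = 23.

23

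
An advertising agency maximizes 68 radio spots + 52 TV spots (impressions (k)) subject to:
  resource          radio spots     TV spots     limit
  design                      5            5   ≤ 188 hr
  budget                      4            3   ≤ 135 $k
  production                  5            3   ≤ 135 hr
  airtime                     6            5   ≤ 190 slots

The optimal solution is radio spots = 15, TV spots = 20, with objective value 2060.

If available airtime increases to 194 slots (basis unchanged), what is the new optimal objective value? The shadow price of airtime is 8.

2092

Δb = 4, so new z* = 2060 + (8)·(4) = 2060 + 32 = 2092.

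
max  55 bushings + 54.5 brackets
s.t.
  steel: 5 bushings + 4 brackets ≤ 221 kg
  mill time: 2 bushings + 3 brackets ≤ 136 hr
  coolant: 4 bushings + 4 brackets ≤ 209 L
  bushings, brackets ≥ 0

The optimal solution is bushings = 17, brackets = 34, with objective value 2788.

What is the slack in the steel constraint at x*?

0

steel used = 5·17 + 4·34 = 221; slack = 221 − 221 = 0.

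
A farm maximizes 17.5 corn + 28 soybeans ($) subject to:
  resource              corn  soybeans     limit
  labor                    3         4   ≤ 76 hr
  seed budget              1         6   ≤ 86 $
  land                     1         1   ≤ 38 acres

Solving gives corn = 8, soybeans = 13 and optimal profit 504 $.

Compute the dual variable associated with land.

0

Binding: labor and seed budget. Non-binding: land (17 unused).
By complementary slackness, y = 0 for the non-binding constraint.
The binding rows give the dual system: 3·y_labor + 1·y_seed budget = 17.5 and 4·y_labor + 6·y_seed budget = 28.
This yields shadow prices y_labor = 5.5, y_seed budget = 1.
Shadow price of land = 0.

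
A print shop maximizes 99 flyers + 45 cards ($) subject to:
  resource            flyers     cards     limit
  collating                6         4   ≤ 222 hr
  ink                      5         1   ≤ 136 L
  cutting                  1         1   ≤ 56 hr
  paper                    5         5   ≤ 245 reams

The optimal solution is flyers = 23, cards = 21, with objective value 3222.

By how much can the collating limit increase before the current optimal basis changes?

17.5

Binding constraints: collating, ink. The basis is B = [[6,4],[5,1]] with det -14.
Per unit increase in collating, x* moves by d = (-0.0714, 0.3571).
The basis stays optimal until paper becomes binding; allowable increase = 17.5 hr.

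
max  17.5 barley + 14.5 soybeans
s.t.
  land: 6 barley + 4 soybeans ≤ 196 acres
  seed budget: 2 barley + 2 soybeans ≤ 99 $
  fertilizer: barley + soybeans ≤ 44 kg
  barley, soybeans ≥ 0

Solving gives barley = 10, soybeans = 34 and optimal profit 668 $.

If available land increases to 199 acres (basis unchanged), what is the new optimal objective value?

Binding: land and fertilizer. Non-binding: seed budget (11 unused).
By complementary slackness, y = 0 for the non-binding constraint.
From A_Bᵀ y = c: 6·y_land + 1·y_fertilizer = 17.5; 4·y_land + 1·y_fertilizer = 14.5.
→ y_land = 1.5 and y_fertilizer = 8.5.
Δz = y_land·Δb = 1.5 × (3) = 4.5, so new z* = 668 + 4.5 = 672.5.

672.5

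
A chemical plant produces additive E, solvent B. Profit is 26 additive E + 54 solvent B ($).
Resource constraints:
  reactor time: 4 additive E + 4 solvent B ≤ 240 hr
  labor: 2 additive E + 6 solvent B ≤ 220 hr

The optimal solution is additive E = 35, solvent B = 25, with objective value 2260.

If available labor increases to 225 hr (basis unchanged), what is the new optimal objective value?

Check each constraint at x*: reactor time 240/240 (tight); labor 220/220 (tight).
Dual feasibility on the basic columns requires 4·y_reactor time + 2·y_labor = 26, 4·y_reactor time + 6·y_labor = 54.
This yields shadow prices y_reactor time = 3, y_labor = 7.
Δz = y_labor·Δb = 7 × (5) = 35, so new z* = 2260 + 35 = 2295.

2295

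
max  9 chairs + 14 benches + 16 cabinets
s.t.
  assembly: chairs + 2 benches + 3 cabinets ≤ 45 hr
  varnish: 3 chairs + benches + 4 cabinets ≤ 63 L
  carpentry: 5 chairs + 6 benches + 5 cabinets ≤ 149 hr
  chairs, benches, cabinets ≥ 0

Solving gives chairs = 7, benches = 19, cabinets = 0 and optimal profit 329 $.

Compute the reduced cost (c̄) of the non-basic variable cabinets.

Check each constraint at x*: assembly 45/45 (tight); varnish 40/63 (slack 23); carpentry 149/149 (tight).
Slack constraints have shadow price 0 (complementary slackness).
The binding rows give the dual system: 1·y_assembly + 5·y_carpentry = 9 and 2·y_assembly + 6·y_carpentry = 14.
This yields shadow prices y_assembly = 4, y_carpentry = 1.
Reduced cost of cabinets: c₃ − yᵀa₃ = 16 − (4·3 + 1·5) = 16 − 17 = -1.

-1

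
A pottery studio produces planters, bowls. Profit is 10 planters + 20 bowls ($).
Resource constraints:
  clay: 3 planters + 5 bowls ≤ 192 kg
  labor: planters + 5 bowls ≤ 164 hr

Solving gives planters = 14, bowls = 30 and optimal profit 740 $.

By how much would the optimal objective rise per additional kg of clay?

3

At the optimum: clay uses 192 of 192 (binding); labor uses 164 of 164 (binding).
Dual feasibility on the basic columns requires 3·y_clay + 1·y_labor = 10, 5·y_clay + 5·y_labor = 20.
This yields shadow prices y_clay = 3, y_labor = 1.
Shadow price of clay = 3.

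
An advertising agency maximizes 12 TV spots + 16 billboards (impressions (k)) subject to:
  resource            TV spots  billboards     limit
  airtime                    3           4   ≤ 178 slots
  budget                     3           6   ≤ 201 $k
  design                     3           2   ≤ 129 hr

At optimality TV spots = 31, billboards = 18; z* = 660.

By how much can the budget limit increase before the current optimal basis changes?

Binding constraints: budget, design. The basis is B = [[3,6],[3,2]] with det -12.
Per unit increase in budget, x* moves by d = (-0.1667, 0.25).
The basis stays optimal until airtime becomes binding; allowable increase = 26 $k.

26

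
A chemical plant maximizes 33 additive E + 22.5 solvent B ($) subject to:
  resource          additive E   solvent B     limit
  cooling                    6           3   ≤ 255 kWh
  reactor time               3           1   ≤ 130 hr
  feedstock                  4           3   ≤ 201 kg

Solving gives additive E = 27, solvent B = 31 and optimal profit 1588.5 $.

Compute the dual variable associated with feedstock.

6

At the optimum: cooling uses 255 of 255 (binding); reactor time uses 112 of 130 (slack = 18); feedstock uses 201 of 201 (binding).
By complementary slackness, y = 0 for the non-binding constraint.
The binding rows give the dual system: 6·y_cooling + 4·y_feedstock = 33 and 3·y_cooling + 3·y_feedstock = 22.5.
This yields shadow prices y_cooling = 1.5, y_feedstock = 6.
Shadow price of feedstock = 6.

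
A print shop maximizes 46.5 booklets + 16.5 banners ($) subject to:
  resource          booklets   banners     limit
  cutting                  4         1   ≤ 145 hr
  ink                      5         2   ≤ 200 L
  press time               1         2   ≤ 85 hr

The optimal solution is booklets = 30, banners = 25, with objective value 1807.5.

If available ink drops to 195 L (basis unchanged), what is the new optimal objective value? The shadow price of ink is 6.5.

1775

Δb = -5, so new z* = 1807.5 + (6.5)·(-5) = 1807.5 − 32.5 = 1775.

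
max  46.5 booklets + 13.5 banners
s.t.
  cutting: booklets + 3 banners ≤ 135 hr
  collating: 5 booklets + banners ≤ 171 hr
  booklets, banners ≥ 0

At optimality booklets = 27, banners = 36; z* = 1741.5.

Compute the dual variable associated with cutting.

Check each constraint at x*: cutting 135/135 (tight); collating 171/171 (tight).
From A_Bᵀ y = c: 1·y_cutting + 5·y_collating = 46.5; 3·y_cutting + 1·y_collating = 13.5.
→ y_cutting = 1.5 and y_collating = 9.
Shadow price of cutting = 1.5.

1.5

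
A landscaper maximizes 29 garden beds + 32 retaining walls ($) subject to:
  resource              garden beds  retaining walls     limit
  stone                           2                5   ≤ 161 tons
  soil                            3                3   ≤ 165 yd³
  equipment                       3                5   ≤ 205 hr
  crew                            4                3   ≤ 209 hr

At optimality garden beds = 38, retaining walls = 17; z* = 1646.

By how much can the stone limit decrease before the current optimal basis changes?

Binding constraints: stone, soil. The basis is B = [[2,5],[3,3]] with det -9.
Per unit decrease in stone, x* moves by d = (0.3333, -0.3333).
The basis stays optimal until crew becomes binding; allowable decrease = 18 tons.

18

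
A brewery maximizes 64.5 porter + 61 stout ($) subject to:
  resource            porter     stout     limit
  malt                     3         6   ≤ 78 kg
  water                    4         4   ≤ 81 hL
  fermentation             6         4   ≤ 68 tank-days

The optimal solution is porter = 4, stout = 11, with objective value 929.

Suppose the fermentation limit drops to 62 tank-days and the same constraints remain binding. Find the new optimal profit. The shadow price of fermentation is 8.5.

Δb = -6, so new z* = 929 + (8.5)·(-6) = 929 − 51 = 878.

878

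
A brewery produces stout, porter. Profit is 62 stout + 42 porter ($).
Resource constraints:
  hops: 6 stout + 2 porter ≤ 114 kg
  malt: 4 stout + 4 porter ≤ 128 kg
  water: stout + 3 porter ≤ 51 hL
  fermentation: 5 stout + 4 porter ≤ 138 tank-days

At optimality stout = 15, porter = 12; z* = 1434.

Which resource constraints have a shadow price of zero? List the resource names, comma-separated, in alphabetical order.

hops: 114/114 (binding)
malt: 108/128 (slack 20)
water: 51/51 (binding)
fermentation: 123/138 (slack 15)
By complementary slackness, a constraint with positive slack has shadow price 0 → fermentation, malt.

fermentation, malt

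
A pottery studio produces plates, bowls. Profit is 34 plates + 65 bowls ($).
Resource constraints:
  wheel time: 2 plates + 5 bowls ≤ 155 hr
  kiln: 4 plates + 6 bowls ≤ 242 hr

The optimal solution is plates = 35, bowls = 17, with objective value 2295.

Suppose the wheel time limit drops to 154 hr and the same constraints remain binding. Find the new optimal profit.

2288

Both wheel time and kiln are binding at x*.
Dual feasibility on the basic columns requires 2·y_wheel time + 4·y_kiln = 34, 5·y_wheel time + 6·y_kiln = 65.
Solving: y_wheel time = 7, y_kiln = 5.
Δz = y_wheel time·Δb = 7 × (-1) = -7, so new z* = 2295 − 7 = 2288.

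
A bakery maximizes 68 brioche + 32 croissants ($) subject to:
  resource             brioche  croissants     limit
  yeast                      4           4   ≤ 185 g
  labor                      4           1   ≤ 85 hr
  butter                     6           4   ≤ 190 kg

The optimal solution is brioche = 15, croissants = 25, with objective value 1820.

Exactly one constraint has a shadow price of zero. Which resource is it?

yeast

yeast: 160/185 (slack 25)
labor: 85/85 (binding)
butter: 190/190 (binding)
By complementary slackness, a constraint with positive slack has shadow price 0 → yeast.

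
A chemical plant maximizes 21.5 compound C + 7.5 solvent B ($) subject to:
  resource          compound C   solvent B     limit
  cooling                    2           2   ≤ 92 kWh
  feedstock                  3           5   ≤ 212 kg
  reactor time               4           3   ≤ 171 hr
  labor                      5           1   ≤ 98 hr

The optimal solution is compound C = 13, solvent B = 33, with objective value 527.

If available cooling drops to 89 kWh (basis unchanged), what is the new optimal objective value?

521

At the optimum: cooling uses 92 of 92 (binding); feedstock uses 204 of 212 (slack = 8); reactor time uses 151 of 171 (slack = 20); labor uses 98 of 98 (binding).
Slack constraints have shadow price 0 (complementary slackness).
From A_Bᵀ y = c: 2·y_cooling + 5·y_labor = 21.5; 2·y_cooling + 1·y_labor = 7.5.
Solving: y_cooling = 2, y_labor = 3.5.
Δz = y_cooling·Δb = 2 × (-3) = -6, so new z* = 527 − 6 = 521.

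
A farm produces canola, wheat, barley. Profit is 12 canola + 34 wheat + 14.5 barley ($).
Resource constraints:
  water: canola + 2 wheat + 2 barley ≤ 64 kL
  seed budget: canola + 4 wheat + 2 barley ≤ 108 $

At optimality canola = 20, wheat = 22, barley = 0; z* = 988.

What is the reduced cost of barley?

Both water and seed budget are binding at x*.
Dual feasibility on the basic columns requires 1·y_water + 1·y_seed budget = 12, 2·y_water + 4·y_seed budget = 34.
→ y_water = 7 and y_seed budget = 5.
Reduced cost of barley: c₃ − yᵀa₃ = 14.5 − (7·2 + 5·2) = 14.5 − 24 = -9.5.

-9.5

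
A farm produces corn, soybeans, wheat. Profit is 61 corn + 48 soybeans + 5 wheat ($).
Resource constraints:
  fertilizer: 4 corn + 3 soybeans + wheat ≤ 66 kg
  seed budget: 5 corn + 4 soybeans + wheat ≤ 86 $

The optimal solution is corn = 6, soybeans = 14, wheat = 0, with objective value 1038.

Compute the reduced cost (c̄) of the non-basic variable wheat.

-8

Check each constraint at x*: fertilizer 66/66 (tight); seed budget 86/86 (tight).
Dual feasibility on the basic columns requires 4·y_fertilizer + 5·y_seed budget = 61, 3·y_fertilizer + 4·y_seed budget = 48.
Solving: y_fertilizer = 4, y_seed budget = 9.
Reduced cost of wheat: c₃ − yᵀa₃ = 5 − (4·1 + 9·1) = 5 − 13 = -8.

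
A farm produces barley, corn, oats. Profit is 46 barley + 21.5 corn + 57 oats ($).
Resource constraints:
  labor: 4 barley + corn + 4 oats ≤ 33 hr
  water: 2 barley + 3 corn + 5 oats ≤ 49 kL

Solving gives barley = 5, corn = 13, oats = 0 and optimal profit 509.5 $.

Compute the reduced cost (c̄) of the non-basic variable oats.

-1

At the optimum: labor uses 33 of 33 (binding); water uses 49 of 49 (binding).
Dual feasibility on the basic columns requires 4·y_labor + 2·y_water = 46, 1·y_labor + 3·y_water = 21.5.
Solving: y_labor = 9.5, y_water = 4.
Reduced cost of oats: c₃ − yᵀa₃ = 57 − (9.5·4 + 4·5) = 57 − 58 = -1.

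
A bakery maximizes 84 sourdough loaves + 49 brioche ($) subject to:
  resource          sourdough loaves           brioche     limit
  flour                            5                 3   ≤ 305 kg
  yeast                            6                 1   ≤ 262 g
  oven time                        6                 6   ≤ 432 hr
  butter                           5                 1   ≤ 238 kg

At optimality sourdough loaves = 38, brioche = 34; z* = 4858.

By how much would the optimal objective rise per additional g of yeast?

At the optimum: flour uses 292 of 305 (slack = 13); yeast uses 262 of 262 (binding); oven time uses 432 of 432 (binding); butter uses 224 of 238 (slack = 14).
Slack constraints have shadow price 0 (complementary slackness).
Dual feasibility on the basic columns requires 6·y_yeast + 6·y_oven time = 84, 1·y_yeast + 6·y_oven time = 49.
Solving: y_yeast = 7, y_oven time = 7.
Shadow price of yeast = 7.

7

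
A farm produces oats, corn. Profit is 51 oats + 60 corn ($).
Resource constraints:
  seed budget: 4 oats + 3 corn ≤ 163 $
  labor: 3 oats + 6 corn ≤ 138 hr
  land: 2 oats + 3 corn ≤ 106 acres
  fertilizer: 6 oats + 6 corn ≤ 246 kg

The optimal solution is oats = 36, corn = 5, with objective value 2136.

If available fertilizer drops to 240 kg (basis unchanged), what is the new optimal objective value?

2094

At the optimum: seed budget uses 159 of 163 (slack = 4); labor uses 138 of 138 (binding); land uses 87 of 106 (slack = 19); fertilizer uses 246 of 246 (binding).
Slack constraints have shadow price 0 (complementary slackness).
Dual feasibility on the basic columns requires 3·y_labor + 6·y_fertilizer = 51, 6·y_labor + 6·y_fertilizer = 60.
This yields shadow prices y_labor = 3, y_fertilizer = 7.
Δz = y_fertilizer·Δb = 7 × (-6) = -42, so new z* = 2136 − 42 = 2094.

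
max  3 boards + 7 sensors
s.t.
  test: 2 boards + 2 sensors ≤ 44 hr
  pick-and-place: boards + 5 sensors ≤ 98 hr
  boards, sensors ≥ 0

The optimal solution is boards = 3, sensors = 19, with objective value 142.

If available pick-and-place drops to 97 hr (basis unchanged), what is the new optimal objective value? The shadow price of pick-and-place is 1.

Δb = -1, so new z* = 142 + (1)·(-1) = 142 − 1 = 141.

141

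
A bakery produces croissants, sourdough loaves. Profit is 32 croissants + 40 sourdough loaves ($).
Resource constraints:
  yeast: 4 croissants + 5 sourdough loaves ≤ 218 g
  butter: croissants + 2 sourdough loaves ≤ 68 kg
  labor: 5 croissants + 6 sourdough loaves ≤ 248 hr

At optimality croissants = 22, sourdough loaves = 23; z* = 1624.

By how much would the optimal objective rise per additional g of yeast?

At the optimum: yeast uses 203 of 218 (slack = 15); butter uses 68 of 68 (binding); labor uses 248 of 248 (binding).
By complementary slackness, y = 0 for the non-binding constraint.
From A_Bᵀ y = c: 1·y_butter + 5·y_labor = 32; 2·y_butter + 6·y_labor = 40.
This yields shadow prices y_butter = 2, y_labor = 6.
Shadow price of yeast = 0.

0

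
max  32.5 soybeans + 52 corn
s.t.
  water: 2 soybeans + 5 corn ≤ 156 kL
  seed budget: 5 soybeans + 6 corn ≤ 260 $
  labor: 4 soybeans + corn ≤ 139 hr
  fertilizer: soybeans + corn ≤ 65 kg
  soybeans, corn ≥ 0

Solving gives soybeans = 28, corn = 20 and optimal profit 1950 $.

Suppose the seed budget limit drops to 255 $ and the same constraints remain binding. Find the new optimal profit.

1927.5

Binding: water and seed budget. Non-binding: labor (7 unused), fertilizer (17 unused).
By complementary slackness, y = 0 for the non-binding constraints.
From A_Bᵀ y = c: 2·y_water + 5·y_seed budget = 32.5; 5·y_water + 6·y_seed budget = 52.
Solving: y_water = 5, y_seed budget = 4.5.
Δz = y_seed budget·Δb = 4.5 × (-5) = -22.5, so new z* = 1950 − 22.5 = 1927.5.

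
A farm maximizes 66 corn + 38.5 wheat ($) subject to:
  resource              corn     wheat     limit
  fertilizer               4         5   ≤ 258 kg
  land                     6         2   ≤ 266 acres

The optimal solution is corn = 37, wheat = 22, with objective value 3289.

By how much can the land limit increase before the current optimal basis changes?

Binding constraints: fertilizer, land. The basis is B = [[4,5],[6,2]] with det -22.
Per unit increase in land, x* moves by d = (0.2273, -0.1818).
The basis stays optimal until wheat reaches 0; allowable increase = 121 acres.

121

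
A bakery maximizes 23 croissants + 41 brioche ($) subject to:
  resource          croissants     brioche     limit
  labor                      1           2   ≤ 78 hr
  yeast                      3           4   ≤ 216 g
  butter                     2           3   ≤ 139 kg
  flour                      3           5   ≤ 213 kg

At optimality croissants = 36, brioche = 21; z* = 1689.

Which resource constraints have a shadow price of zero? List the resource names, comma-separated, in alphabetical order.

butter, yeast

labor: 78/78 (binding)
yeast: 192/216 (slack 24)
butter: 135/139 (slack 4)
flour: 213/213 (binding)
By complementary slackness, a constraint with positive slack has shadow price 0 → butter, yeast.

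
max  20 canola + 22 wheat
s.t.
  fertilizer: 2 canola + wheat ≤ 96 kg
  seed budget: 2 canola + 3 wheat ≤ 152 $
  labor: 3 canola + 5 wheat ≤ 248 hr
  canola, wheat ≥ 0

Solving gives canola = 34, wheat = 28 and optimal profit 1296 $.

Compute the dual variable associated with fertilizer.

4

At the optimum: fertilizer uses 96 of 96 (binding); seed budget uses 152 of 152 (binding); labor uses 242 of 248 (slack = 6).
Slack constraints have shadow price 0 (complementary slackness).
From A_Bᵀ y = c: 2·y_fertilizer + 2·y_seed budget = 20; 1·y_fertilizer + 3·y_seed budget = 22.
Solving: y_fertilizer = 4, y_seed budget = 6.
Shadow price of fertilizer = 4.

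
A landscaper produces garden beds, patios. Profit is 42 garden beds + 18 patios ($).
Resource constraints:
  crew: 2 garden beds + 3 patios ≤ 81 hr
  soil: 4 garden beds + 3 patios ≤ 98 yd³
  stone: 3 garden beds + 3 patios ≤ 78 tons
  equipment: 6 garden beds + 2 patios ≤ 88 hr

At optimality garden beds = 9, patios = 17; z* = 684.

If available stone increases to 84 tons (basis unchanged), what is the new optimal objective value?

At the optimum: crew uses 69 of 81 (slack = 12); soil uses 87 of 98 (slack = 11); stone uses 78 of 78 (binding); equipment uses 88 of 88 (binding).
Since crew, soil are not tight, their duals are 0.
The binding rows give the dual system: 3·y_stone + 6·y_equipment = 42 and 3·y_stone + 2·y_equipment = 18.
→ y_stone = 2 and y_equipment = 6.
Δz = y_stone·Δb = 2 × (6) = 12, so new z* = 684 + 12 = 696.

696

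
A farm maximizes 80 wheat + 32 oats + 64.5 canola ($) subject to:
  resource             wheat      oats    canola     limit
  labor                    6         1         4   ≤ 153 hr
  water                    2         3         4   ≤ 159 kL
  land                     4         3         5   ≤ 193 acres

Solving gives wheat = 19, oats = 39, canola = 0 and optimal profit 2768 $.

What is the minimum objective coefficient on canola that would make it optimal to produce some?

72

Check each constraint at x*: labor 153/153 (tight); water 155/159 (slack 4); land 193/193 (tight).
By complementary slackness, y = 0 for the non-binding constraint.
From A_Bᵀ y = c: 6·y_labor + 4·y_land = 80; 1·y_labor + 3·y_land = 32.
→ y_labor = 8 and y_land = 8.
canola enters the basis when its profit ≥ yᵀa₃ = 8·4 + 8·5 = 72.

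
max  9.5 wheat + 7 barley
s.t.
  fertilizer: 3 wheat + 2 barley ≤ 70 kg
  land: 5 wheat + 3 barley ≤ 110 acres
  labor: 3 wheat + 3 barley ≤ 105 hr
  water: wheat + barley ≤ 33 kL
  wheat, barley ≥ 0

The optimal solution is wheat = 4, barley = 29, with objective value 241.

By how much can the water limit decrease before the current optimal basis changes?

3

Binding constraints: fertilizer, water. The basis is B = [[3,2],[1,1]] with det 1.
Per unit decrease in water, x* moves by d = (2, -3).
The basis stays optimal until land becomes binding; allowable decrease = 3 kL.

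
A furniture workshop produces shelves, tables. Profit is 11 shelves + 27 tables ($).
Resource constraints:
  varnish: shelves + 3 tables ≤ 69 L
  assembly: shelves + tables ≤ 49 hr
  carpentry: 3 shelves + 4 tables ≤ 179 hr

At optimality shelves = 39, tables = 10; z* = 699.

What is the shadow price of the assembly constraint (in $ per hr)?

3

Binding: varnish and assembly. Non-binding: carpentry (22 unused).
Slack constraints have shadow price 0 (complementary slackness).
Dual feasibility on the basic columns requires 1·y_varnish + 1·y_assembly = 11, 3·y_varnish + 1·y_assembly = 27.
This yields shadow prices y_varnish = 8, y_assembly = 3.
Shadow price of assembly = 3.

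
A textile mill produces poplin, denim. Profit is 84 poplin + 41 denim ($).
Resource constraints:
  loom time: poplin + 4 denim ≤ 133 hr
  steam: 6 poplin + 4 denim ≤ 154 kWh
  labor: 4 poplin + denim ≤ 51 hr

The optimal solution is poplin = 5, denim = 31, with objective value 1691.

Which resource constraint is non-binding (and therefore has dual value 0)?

loom time: 129/133 (slack 4)
steam: 154/154 (binding)
labor: 51/51 (binding)
By complementary slackness, a constraint with positive slack has shadow price 0 → loom time.

loom time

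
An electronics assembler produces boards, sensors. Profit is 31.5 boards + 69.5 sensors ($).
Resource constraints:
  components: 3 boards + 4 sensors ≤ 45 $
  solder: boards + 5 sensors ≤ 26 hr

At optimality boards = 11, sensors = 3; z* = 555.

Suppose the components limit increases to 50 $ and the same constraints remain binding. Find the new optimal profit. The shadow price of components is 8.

Δb = 5, so new z* = 555 + (8)·(5) = 555 + 40 = 595.

595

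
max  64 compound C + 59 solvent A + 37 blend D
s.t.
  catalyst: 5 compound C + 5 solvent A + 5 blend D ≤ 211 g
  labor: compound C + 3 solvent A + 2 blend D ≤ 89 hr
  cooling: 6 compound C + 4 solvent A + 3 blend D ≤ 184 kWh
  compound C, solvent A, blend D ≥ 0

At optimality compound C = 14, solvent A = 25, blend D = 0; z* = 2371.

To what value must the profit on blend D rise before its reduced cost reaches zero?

42.5

Binding: labor and cooling. Non-binding: catalyst (16 unused).
By complementary slackness, y = 0 for the non-binding constraint.
From A_Bᵀ y = c: 1·y_labor + 6·y_cooling = 64; 3·y_labor + 4·y_cooling = 59.
→ y_labor = 7 and y_cooling = 9.5.
blend D enters the basis when its profit ≥ yᵀa₃ = 7·2 + 9.5·3 = 42.5.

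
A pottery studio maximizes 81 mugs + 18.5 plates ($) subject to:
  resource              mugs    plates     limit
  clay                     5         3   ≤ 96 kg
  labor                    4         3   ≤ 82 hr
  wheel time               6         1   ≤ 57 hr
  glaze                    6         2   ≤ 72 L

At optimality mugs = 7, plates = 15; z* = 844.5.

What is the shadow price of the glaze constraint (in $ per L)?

Binding: wheel time and glaze. Non-binding: clay (16 unused), labor (9 unused).
By complementary slackness, y = 0 for the non-binding constraints.
Dual feasibility on the basic columns requires 6·y_wheel time + 6·y_glaze = 81, 1·y_wheel time + 2·y_glaze = 18.5.
This yields shadow prices y_wheel time = 8.5, y_glaze = 5.
Shadow price of glaze = 5.

5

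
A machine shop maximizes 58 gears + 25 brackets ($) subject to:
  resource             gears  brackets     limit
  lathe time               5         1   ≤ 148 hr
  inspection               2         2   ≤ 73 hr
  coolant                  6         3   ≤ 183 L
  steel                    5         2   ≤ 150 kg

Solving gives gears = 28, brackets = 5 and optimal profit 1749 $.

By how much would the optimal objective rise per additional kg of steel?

8

Check each constraint at x*: lathe time 145/148 (slack 3); inspection 66/73 (slack 7); coolant 183/183 (tight); steel 150/150 (tight).
Since lathe time, inspection are not tight, their duals are 0.
From A_Bᵀ y = c: 6·y_coolant + 5·y_steel = 58; 3·y_coolant + 2·y_steel = 25.
This yields shadow prices y_coolant = 3, y_steel = 8.
Shadow price of steel = 8.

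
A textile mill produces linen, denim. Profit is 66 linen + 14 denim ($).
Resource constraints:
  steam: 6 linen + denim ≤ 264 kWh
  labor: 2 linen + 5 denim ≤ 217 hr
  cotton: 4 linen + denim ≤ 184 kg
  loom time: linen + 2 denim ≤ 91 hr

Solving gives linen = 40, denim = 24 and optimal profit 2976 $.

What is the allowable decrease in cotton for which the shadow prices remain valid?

Binding constraints: steam, cotton. The basis is B = [[6,1],[4,1]] with det 2.
Per unit decrease in cotton, x* moves by d = (0.5, -3).
The basis stays optimal until denim reaches 0; allowable decrease = 8 kg.

8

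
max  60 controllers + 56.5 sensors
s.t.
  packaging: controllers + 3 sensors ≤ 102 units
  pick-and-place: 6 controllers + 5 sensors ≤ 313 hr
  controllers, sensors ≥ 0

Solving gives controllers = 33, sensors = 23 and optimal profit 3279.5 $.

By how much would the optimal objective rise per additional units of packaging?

3

Check each constraint at x*: packaging 102/102 (tight); pick-and-place 313/313 (tight).
From A_Bᵀ y = c: 1·y_packaging + 6·y_pick-and-place = 60; 3·y_packaging + 5·y_pick-and-place = 56.5.
Solving: y_packaging = 3, y_pick-and-place = 9.5.
Shadow price of packaging = 3.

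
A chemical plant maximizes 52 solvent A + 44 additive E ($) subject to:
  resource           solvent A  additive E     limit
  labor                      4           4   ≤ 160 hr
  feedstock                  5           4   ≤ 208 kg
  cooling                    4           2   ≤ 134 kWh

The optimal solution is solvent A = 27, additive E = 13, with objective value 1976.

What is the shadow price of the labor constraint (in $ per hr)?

At the optimum: labor uses 160 of 160 (binding); feedstock uses 187 of 208 (slack = 21); cooling uses 134 of 134 (binding).
Since feedstock is not tight, its dual is 0.
From A_Bᵀ y = c: 4·y_labor + 4·y_cooling = 52; 4·y_labor + 2·y_cooling = 44.
Solving: y_labor = 9, y_cooling = 4.
Shadow price of labor = 9.

9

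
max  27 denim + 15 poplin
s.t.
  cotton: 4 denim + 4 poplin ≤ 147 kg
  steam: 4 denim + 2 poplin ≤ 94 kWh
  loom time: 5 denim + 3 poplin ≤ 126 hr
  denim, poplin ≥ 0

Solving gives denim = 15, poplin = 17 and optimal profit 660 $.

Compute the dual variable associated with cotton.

At the optimum: cotton uses 128 of 147 (slack = 19); steam uses 94 of 94 (binding); loom time uses 126 of 126 (binding).
Slack constraints have shadow price 0 (complementary slackness).
The binding rows give the dual system: 4·y_steam + 5·y_loom time = 27 and 2·y_steam + 3·y_loom time = 15.
→ y_steam = 3 and y_loom time = 3.
Shadow price of cotton = 0.

0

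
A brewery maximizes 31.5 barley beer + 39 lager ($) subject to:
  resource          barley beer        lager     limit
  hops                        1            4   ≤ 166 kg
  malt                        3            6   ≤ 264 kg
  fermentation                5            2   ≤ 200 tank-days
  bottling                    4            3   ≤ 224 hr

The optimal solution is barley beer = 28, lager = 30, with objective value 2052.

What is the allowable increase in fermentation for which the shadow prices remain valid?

Binding constraints: malt, fermentation. The basis is B = [[3,6],[5,2]] with det -24.
Per unit increase in fermentation, x* moves by d = (0.25, -0.125).
The basis stays optimal until bottling becomes binding; allowable increase = 35.2 tank-days.

35.2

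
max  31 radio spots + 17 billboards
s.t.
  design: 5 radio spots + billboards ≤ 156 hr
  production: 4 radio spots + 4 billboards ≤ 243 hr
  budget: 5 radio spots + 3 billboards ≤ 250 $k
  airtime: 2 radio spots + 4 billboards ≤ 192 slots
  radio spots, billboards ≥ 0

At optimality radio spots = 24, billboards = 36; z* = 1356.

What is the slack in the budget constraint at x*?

budget used = 5·24 + 3·36 = 228; slack = 250 − 228 = 22.

22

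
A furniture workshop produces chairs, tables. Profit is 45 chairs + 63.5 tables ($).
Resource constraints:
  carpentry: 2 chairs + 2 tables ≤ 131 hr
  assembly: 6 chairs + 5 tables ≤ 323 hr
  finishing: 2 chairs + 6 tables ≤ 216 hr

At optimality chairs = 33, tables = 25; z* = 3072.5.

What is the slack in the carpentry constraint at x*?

15

carpentry used = 2·33 + 2·25 = 116; slack = 131 − 116 = 15.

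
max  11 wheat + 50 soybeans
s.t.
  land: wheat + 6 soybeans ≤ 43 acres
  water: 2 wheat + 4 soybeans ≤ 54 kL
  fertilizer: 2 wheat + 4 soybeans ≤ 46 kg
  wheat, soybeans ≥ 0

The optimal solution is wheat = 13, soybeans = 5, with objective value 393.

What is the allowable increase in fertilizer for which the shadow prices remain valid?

8

Binding constraints: land, fertilizer. The basis is B = [[1,6],[2,4]] with det -8.
Per unit increase in fertilizer, x* moves by d = (0.75, -0.125).
The basis stays optimal until water becomes binding; allowable increase = 8 kg.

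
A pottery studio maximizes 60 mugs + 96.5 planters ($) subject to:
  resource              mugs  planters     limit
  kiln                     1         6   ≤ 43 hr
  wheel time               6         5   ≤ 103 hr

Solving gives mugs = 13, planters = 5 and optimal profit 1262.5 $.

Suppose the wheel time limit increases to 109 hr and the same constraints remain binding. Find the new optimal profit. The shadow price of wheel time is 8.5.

1313.5

Δb = 6, so new z* = 1262.5 + (8.5)·(6) = 1262.5 + 51 = 1313.5.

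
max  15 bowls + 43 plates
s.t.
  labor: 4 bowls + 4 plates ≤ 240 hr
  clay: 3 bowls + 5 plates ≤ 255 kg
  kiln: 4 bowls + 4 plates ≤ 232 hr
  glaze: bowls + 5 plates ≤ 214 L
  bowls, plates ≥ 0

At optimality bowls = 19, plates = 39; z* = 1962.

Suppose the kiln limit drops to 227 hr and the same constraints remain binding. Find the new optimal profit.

Binding: kiln and glaze. Non-binding: labor (8 unused), clay (3 unused).
By complementary slackness, y = 0 for the non-binding constraints.
The binding rows give the dual system: 4·y_kiln + 1·y_glaze = 15 and 4·y_kiln + 5·y_glaze = 43.
This yields shadow prices y_kiln = 2, y_glaze = 7.
Δz = y_kiln·Δb = 2 × (-5) = -10, so new z* = 1962 − 10 = 1952.

1952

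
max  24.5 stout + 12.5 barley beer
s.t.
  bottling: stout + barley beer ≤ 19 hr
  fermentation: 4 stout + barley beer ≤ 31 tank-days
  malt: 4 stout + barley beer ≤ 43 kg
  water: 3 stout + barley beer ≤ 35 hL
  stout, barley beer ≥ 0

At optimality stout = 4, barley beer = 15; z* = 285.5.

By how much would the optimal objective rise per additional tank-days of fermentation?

Binding: bottling and fermentation. Non-binding: malt (12 unused), water (8 unused).
Slack constraints have shadow price 0 (complementary slackness).
From A_Bᵀ y = c: 1·y_bottling + 4·y_fermentation = 24.5; 1·y_bottling + 1·y_fermentation = 12.5.
→ y_bottling = 8.5 and y_fermentation = 4.
Shadow price of fermentation = 4.

4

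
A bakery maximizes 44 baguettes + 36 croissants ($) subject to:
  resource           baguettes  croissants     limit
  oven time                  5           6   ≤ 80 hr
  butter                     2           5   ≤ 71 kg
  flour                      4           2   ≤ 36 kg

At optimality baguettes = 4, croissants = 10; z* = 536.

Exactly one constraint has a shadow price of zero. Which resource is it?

oven time: 80/80 (binding)
butter: 58/71 (slack 13)
flour: 36/36 (binding)
By complementary slackness, a constraint with positive slack has shadow price 0 → butter.

butter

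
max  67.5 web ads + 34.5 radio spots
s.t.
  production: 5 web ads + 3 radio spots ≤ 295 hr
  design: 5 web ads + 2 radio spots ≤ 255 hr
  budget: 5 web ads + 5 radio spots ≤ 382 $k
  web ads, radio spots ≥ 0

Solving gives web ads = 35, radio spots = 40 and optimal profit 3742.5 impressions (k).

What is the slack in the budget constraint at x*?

7

budget used = 5·35 + 5·40 = 375; slack = 382 − 375 = 7.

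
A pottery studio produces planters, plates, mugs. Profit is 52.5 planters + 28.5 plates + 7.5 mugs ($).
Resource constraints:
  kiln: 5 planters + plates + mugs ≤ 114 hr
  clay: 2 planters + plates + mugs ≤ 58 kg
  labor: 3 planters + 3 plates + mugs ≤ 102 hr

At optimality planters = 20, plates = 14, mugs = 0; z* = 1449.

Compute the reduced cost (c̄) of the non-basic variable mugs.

-6

Binding: kiln and labor. Non-binding: clay (4 unused).
Since clay is not tight, its dual is 0.
From A_Bᵀ y = c: 5·y_kiln + 3·y_labor = 52.5; 1·y_kiln + 3·y_labor = 28.5.
→ y_kiln = 6 and y_labor = 7.5.
Reduced cost of mugs: c₃ − yᵀa₃ = 7.5 − (6·1 + 7.5·1) = 7.5 − 13.5 = -6.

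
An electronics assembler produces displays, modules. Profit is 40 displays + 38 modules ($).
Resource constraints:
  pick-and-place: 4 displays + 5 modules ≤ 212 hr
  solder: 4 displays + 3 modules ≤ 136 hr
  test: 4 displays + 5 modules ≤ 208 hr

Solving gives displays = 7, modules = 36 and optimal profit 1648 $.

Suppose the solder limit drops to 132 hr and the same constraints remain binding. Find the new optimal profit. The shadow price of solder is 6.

1624

Δb = -4, so new z* = 1648 + (6)·(-4) = 1648 − 24 = 1624.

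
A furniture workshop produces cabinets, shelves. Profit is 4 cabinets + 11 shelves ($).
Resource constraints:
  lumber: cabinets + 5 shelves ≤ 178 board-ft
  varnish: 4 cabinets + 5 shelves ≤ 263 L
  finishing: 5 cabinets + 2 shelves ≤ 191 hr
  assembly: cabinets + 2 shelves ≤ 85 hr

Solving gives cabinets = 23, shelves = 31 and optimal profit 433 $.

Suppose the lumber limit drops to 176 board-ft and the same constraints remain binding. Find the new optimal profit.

Check each constraint at x*: lumber 178/178 (tight); varnish 247/263 (slack 16); finishing 177/191 (slack 14); assembly 85/85 (tight).
Since varnish, finishing are not tight, their duals are 0.
From A_Bᵀ y = c: 1·y_lumber + 1·y_assembly = 4; 5·y_lumber + 2·y_assembly = 11.
This yields shadow prices y_lumber = 1, y_assembly = 3.
Δz = y_lumber·Δb = 1 × (-2) = -2, so new z* = 433 − 2 = 431.

431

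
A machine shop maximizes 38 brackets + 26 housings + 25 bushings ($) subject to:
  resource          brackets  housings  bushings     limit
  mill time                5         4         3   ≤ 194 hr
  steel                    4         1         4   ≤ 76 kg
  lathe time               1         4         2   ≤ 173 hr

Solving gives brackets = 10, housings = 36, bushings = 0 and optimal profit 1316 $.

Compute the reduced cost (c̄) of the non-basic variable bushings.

At the optimum: mill time uses 194 of 194 (binding); steel uses 76 of 76 (binding); lathe time uses 154 of 173 (slack = 19).
Slack constraints have shadow price 0 (complementary slackness).
The binding rows give the dual system: 5·y_mill time + 4·y_steel = 38 and 4·y_mill time + 1·y_steel = 26.
→ y_mill time = 6 and y_steel = 2.
Reduced cost of bushings: c₃ − yᵀa₃ = 25 − (6·3 + 2·4) = 25 − 26 = -1.

-1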